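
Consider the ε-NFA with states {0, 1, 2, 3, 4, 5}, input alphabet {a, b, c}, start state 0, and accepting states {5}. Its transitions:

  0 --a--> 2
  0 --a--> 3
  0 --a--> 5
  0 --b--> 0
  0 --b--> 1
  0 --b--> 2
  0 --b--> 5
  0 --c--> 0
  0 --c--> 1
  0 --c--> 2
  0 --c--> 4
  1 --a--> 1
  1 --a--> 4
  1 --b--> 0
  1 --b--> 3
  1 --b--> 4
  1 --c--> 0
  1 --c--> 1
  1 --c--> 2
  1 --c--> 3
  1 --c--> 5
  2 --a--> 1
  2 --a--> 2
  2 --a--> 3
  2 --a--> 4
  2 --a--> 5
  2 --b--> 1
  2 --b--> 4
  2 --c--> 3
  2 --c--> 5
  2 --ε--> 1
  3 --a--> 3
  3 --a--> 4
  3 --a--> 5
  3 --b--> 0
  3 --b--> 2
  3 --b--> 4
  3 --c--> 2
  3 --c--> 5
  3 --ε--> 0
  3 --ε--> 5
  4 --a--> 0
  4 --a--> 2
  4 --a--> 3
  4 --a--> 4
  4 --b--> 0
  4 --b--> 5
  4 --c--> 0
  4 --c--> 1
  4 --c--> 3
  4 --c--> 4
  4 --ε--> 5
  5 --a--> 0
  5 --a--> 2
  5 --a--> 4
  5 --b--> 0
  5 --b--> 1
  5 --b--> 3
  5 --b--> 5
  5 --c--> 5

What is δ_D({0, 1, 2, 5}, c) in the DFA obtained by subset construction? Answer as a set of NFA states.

δ(0,c) = {0, 1, 2, 4}; δ(1,c) = {0, 1, 2, 3, 5}; δ(2,c) = {3, 5}; δ(5,c) = {5}.
Union: {0, 1, 2, 3, 4, 5}.

{0, 1, 2, 3, 4, 5}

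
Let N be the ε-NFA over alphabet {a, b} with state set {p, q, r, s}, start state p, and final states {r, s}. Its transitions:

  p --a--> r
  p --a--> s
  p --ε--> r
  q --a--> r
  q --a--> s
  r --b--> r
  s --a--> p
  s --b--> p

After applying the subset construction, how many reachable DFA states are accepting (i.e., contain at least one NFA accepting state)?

3

Start state of the DFA: {p, r} (ε-closure of the NFA start).
{p, r} --a--> {r, s}  [new]
{p, r} --b--> {r}  [new]
{r, s} --a--> {p, r}  [seen]
{r, s} --b--> {p, r}  [seen]
{r} --a--> ∅  [new]
{r} --b--> {r}  [seen]
∅ --a--> ∅  [seen]
∅ --b--> ∅  [seen]
Reachable DFA states: {p, r}, {r, s}, {r}, ∅.
Accepting DFA states (contain an NFA accepting state): {p, r}, {r, s}, {r}.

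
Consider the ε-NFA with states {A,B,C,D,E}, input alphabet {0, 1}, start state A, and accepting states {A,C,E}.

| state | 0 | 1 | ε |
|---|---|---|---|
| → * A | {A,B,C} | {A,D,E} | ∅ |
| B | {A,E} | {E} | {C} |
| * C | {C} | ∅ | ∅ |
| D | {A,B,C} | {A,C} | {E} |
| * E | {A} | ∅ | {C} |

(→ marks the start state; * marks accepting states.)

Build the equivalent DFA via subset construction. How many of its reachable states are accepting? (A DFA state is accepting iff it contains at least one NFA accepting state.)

4

Start state of the DFA: {A} (ε-closure of the NFA start).
{A} --0--> {A,B,C}  [new]
{A} --1--> {A,C,D,E}  [new]
{A,B,C} --0--> {A,B,C,E}  [new]
{A,B,C} --1--> {A,C,D,E}  [seen]
{A,C,D,E} --0--> {A,B,C}  [seen]
{A,C,D,E} --1--> {A,C,D,E}  [seen]
{A,B,C,E} --0--> {A,B,C,E}  [seen]
{A,B,C,E} --1--> {A,C,D,E}  [seen]
Reachable DFA states: {A}, {A,B,C}, {A,C,D,E}, {A,B,C,E}.
Accepting DFA states (contain an NFA accepting state): {A}, {A,B,C}, {A,C,D,E}, {A,B,C,E}.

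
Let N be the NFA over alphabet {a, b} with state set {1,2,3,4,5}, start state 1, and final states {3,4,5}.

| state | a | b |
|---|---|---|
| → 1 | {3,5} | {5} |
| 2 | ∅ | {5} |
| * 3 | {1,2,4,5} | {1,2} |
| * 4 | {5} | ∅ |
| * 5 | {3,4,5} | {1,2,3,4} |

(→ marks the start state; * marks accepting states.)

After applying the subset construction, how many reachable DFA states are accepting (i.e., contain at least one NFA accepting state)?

6

Start state of the DFA: {1}.
{1} --a--> {3,5}  [new]
{1} --b--> {5}  [new]
{3,5} --a--> {1,2,3,4,5}  [new]
{3,5} --b--> {1,2,3,4}  [new]
{5} --a--> {3,4,5}  [new]
{5} --b--> {1,2,3,4}  [seen]
{1,2,3,4,5} --a--> {1,2,3,4,5}  [seen]
{1,2,3,4,5} --b--> {1,2,3,4,5}  [seen]
{1,2,3,4} --a--> {1,2,3,4,5}  [seen]
{1,2,3,4} --b--> {1,2,5}  [new]
{3,4,5} --a--> {1,2,3,4,5}  [seen]
{3,4,5} --b--> {1,2,3,4}  [seen]
{1,2,5} --a--> {3,4,5}  [seen]
{1,2,5} --b--> {1,2,3,4,5}  [seen]
Reachable DFA states: {1}, {3,5}, {5}, {1,2,3,4,5}, {1,2,3,4}, {3,4,5}, {1,2,5}.
Accepting DFA states (contain an NFA accepting state): {3,5}, {5}, {1,2,3,4,5}, {1,2,3,4}, {3,4,5}, {1,2,5}.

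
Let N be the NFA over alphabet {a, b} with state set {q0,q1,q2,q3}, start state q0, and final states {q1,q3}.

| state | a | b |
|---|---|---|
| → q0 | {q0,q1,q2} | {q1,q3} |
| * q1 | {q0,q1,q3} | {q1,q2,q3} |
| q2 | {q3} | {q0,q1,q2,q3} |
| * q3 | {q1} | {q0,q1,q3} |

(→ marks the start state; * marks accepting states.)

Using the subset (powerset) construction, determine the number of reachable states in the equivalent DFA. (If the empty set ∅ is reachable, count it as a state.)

Start state of the DFA: {q0}.
{q0} --a--> {q0,q1,q2}  [new]
{q0} --b--> {q1,q3}  [new]
{q0,q1,q2} --a--> {q0,q1,q2,q3}  [new]
{q0,q1,q2} --b--> {q0,q1,q2,q3}  [seen]
{q1,q3} --a--> {q0,q1,q3}  [new]
{q1,q3} --b--> {q0,q1,q2,q3}  [seen]
{q0,q1,q2,q3} --a--> {q0,q1,q2,q3}  [seen]
{q0,q1,q2,q3} --b--> {q0,q1,q2,q3}  [seen]
{q0,q1,q3} --a--> {q0,q1,q2,q3}  [seen]
{q0,q1,q3} --b--> {q0,q1,q2,q3}  [seen]
Reachable DFA states: {q0}, {q0,q1,q2}, {q1,q3}, {q0,q1,q2,q3}, {q0,q1,q3}.

5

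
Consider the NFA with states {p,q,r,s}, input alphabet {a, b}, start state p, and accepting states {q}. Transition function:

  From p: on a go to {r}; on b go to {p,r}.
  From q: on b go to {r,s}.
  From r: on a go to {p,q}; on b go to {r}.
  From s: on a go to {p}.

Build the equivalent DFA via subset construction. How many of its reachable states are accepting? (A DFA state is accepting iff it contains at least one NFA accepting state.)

Start state of the DFA: {p}.
{p} --a--> {r}  [new]
{p} --b--> {p,r}  [new]
{r} --a--> {p,q}  [new]
{r} --b--> {r}  [seen]
{p,r} --a--> {p,q,r}  [new]
{p,r} --b--> {p,r}  [seen]
{p,q} --a--> {r}  [seen]
{p,q} --b--> {p,r,s}  [new]
{p,q,r} --a--> {p,q,r}  [seen]
{p,q,r} --b--> {p,r,s}  [seen]
{p,r,s} --a--> {p,q,r}  [seen]
{p,r,s} --b--> {p,r}  [seen]
Reachable DFA states: {p}, {r}, {p,r}, {p,q}, {p,q,r}, {p,r,s}.
Accepting DFA states (contain an NFA accepting state): {p,q}, {p,q,r}.

2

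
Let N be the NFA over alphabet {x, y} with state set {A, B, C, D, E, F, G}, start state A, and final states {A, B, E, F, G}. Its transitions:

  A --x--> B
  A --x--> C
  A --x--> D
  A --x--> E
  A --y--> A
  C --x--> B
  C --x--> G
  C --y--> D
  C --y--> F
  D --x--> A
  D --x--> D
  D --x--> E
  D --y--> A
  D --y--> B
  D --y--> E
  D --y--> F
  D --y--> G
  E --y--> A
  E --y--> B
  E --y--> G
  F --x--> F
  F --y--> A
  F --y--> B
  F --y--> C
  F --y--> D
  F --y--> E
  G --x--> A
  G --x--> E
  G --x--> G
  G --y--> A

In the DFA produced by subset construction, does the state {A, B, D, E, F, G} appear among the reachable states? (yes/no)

yes

Start state of the DFA: {A}.
{A} --x--> {B, C, D, E}  [new]
{A} --y--> {A}  [seen]
{B, C, D, E} --x--> {A, B, D, E, G}  [new]
{B, C, D, E} --y--> {A, B, D, E, F, G}  [new]
{A, B, D, E, G} --x--> {A, B, C, D, E, G}  [new]
{A, B, D, E, G} --y--> {A, B, E, F, G}  [new]
{A, B, D, E, F, G} --x--> {A, B, C, D, E, F, G}  [new]
{A, B, D, E, F, G} --y--> {A, B, C, D, E, F, G}  [seen]
{A, B, C, D, E, G} --x--> {A, B, C, D, E, G}  [seen]
{A, B, C, D, E, G} --y--> {A, B, D, E, F, G}  [seen]
{A, B, E, F, G} --x--> {A, B, C, D, E, F, G}  [seen]
{A, B, E, F, G} --y--> {A, B, C, D, E, G}  [seen]
{A, B, C, D, E, F, G} --x--> {A, B, C, D, E, F, G}  [seen]
{A, B, C, D, E, F, G} --y--> {A, B, C, D, E, F, G}  [seen]
Reachable DFA states: {A}, {B, C, D, E}, {A, B, D, E, G}, {A, B, D, E, F, G}, {A, B, C, D, E, G}, {A, B, E, F, G}, {A, B, C, D, E, F, G}.
{A, B, D, E, F, G} is among them.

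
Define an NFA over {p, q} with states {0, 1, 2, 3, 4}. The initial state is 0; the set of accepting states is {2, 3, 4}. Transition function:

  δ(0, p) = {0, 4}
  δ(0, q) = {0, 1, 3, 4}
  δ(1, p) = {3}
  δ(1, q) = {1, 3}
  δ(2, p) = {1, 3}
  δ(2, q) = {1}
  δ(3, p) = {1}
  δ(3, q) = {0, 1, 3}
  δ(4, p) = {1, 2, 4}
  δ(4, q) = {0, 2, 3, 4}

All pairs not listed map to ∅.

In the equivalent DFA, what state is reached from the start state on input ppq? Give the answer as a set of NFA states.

Start: {0}.
δ(0,p) = {0, 4}.
Union: {0, 4}.
After p: {0, 4}.
δ(0,p) = {0, 4}; δ(4,p) = {1, 2, 4}.
Union: {0, 1, 2, 4}.
After p: {0, 1, 2, 4}.
δ(0,q) = {0, 1, 3, 4}; δ(1,q) = {1, 3}; δ(2,q) = {1}; δ(4,q) = {0, 2, 3, 4}.
Union: {0, 1, 2, 3, 4}.
After q: {0, 1, 2, 3, 4}.

{0, 1, 2, 3, 4}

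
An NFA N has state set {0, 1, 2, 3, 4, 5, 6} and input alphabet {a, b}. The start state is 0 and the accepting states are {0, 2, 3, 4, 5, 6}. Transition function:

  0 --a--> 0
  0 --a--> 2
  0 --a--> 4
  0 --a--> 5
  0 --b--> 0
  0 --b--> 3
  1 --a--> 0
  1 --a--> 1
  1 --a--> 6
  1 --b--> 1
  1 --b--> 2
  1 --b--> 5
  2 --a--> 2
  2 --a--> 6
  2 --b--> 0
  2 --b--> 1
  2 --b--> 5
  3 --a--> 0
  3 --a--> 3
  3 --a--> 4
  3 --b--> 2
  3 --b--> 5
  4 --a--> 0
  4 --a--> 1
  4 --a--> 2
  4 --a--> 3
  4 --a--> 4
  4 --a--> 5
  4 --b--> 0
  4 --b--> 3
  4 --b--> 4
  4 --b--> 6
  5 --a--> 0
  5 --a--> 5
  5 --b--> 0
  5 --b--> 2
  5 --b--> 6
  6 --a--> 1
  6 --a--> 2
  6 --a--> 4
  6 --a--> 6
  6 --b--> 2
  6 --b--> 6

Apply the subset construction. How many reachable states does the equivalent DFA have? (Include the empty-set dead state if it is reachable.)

Start state of the DFA: {0}.
{0} --a--> {0, 2, 4, 5}  [new]
{0} --b--> {0, 3}  [new]
{0, 2, 4, 5} --a--> {0, 1, 2, 3, 4, 5, 6}  [new]
{0, 2, 4, 5} --b--> {0, 1, 2, 3, 4, 5, 6}  [seen]
{0, 3} --a--> {0, 2, 3, 4, 5}  [new]
{0, 3} --b--> {0, 2, 3, 5}  [new]
{0, 1, 2, 3, 4, 5, 6} --a--> {0, 1, 2, 3, 4, 5, 6}  [seen]
{0, 1, 2, 3, 4, 5, 6} --b--> {0, 1, 2, 3, 4, 5, 6}  [seen]
{0, 2, 3, 4, 5} --a--> {0, 1, 2, 3, 4, 5, 6}  [seen]
{0, 2, 3, 4, 5} --b--> {0, 1, 2, 3, 4, 5, 6}  [seen]
{0, 2, 3, 5} --a--> {0, 2, 3, 4, 5, 6}  [new]
{0, 2, 3, 5} --b--> {0, 1, 2, 3, 5, 6}  [new]
{0, 2, 3, 4, 5, 6} --a--> {0, 1, 2, 3, 4, 5, 6}  [seen]
{0, 2, 3, 4, 5, 6} --b--> {0, 1, 2, 3, 4, 5, 6}  [seen]
{0, 1, 2, 3, 5, 6} --a--> {0, 1, 2, 3, 4, 5, 6}  [seen]
{0, 1, 2, 3, 5, 6} --b--> {0, 1, 2, 3, 5, 6}  [seen]
Reachable DFA states: {0}, {0, 2, 4, 5}, {0, 3}, {0, 1, 2, 3, 4, 5, 6}, {0, 2, 3, 4, 5}, {0, 2, 3, 5}, {0, 2, 3, 4, 5, 6}, {0, 1, 2, 3, 5, 6}.

8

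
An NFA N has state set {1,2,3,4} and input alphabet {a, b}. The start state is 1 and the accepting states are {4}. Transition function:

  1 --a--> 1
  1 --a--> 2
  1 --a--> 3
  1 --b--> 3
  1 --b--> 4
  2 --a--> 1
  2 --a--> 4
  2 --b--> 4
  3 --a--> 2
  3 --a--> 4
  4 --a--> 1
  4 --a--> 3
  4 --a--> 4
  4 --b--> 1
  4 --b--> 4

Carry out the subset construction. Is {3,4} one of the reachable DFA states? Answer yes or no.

Start state of the DFA: {1}.
{1} --a--> {1,2,3}  [new]
{1} --b--> {3,4}  [new]
{1,2,3} --a--> {1,2,3,4}  [new]
{1,2,3} --b--> {3,4}  [seen]
{3,4} --a--> {1,2,3,4}  [seen]
{3,4} --b--> {1,4}  [new]
{1,2,3,4} --a--> {1,2,3,4}  [seen]
{1,2,3,4} --b--> {1,3,4}  [new]
{1,4} --a--> {1,2,3,4}  [seen]
{1,4} --b--> {1,3,4}  [seen]
{1,3,4} --a--> {1,2,3,4}  [seen]
{1,3,4} --b--> {1,3,4}  [seen]
Reachable DFA states: {1}, {1,2,3}, {3,4}, {1,2,3,4}, {1,4}, {1,3,4}.
{3,4} is among them.

yes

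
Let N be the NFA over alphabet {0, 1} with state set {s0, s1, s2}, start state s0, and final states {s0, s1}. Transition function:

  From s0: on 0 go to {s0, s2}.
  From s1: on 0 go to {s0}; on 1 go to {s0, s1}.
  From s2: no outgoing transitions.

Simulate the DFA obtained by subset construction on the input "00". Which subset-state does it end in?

{s0, s2}

Start: {s0}.
δ(s0,0) = {s0, s2}.
Union: {s0, s2}.
After 0: {s0, s2}.
δ(s0,0) = {s0, s2}; δ(s2,0) = ∅.
Union: {s0, s2}.
After 0: {s0, s2}.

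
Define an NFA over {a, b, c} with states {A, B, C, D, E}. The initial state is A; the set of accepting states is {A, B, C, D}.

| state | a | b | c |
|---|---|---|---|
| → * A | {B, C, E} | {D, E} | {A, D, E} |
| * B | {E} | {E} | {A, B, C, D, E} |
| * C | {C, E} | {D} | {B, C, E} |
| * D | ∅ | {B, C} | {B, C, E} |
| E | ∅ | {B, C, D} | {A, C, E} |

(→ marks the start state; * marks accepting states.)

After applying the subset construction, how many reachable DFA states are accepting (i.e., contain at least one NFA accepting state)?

9

Start state of the DFA: {A}.
{A} --a--> {B, C, E}  [new]
{A} --b--> {D, E}  [new]
{A} --c--> {A, D, E}  [new]
{B, C, E} --a--> {C, E}  [new]
{B, C, E} --b--> {B, C, D, E}  [new]
{B, C, E} --c--> {A, B, C, D, E}  [new]
{D, E} --a--> ∅  [new]
{D, E} --b--> {B, C, D}  [new]
{D, E} --c--> {A, B, C, E}  [new]
{A, D, E} --a--> {B, C, E}  [seen]
{A, D, E} --b--> {B, C, D, E}  [seen]
{A, D, E} --c--> {A, B, C, D, E}  [seen]
{C, E} --a--> {C, E}  [seen]
{C, E} --b--> {B, C, D}  [seen]
{C, E} --c--> {A, B, C, E}  [seen]
{B, C, D, E} --a--> {C, E}  [seen]
{B, C, D, E} --b--> {B, C, D, E}  [seen]
{B, C, D, E} --c--> {A, B, C, D, E}  [seen]
{A, B, C, D, E} --a--> {B, C, E}  [seen]
{A, B, C, D, E} --b--> {B, C, D, E}  [seen]
{A, B, C, D, E} --c--> {A, B, C, D, E}  [seen]
∅ --a--> ∅  [seen]
∅ --b--> ∅  [seen]
∅ --c--> ∅  [seen]
{B, C, D} --a--> {C, E}  [seen]
{B, C, D} --b--> {B, C, D, E}  [seen]
{B, C, D} --c--> {A, B, C, D, E}  [seen]
{A, B, C, E} --a--> {B, C, E}  [seen]
{A, B, C, E} --b--> {B, C, D, E}  [seen]
{A, B, C, E} --c--> {A, B, C, D, E}  [seen]
Reachable DFA states: {A}, {B, C, E}, {D, E}, {A, D, E}, {C, E}, {B, C, D, E}, {A, B, C, D, E}, ∅, {B, C, D}, {A, B, C, E}.
Accepting DFA states (contain an NFA accepting state): {A}, {B, C, E}, {D, E}, {A, D, E}, {C, E}, {B, C, D, E}, {A, B, C, D, E}, {B, C, D}, {A, B, C, E}.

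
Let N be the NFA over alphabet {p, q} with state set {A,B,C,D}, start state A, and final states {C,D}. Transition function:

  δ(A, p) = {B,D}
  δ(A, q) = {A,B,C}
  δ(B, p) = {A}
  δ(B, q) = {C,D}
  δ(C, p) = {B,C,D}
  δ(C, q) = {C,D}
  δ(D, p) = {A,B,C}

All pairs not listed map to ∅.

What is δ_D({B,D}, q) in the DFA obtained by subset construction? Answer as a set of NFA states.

δ(B,q) = {C,D}; δ(D,q) = ∅.
Union: {C,D}.

{C,D}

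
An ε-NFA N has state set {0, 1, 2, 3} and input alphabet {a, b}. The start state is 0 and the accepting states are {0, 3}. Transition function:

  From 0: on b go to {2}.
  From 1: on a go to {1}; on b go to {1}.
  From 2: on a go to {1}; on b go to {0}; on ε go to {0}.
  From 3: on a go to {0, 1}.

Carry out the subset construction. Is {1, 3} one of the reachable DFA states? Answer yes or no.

no

Start state of the DFA: {0} (ε-closure of the NFA start).
{0} --a--> ∅  [new]
{0} --b--> {0, 2}  [new]
∅ --a--> ∅  [seen]
∅ --b--> ∅  [seen]
{0, 2} --a--> {1}  [new]
{0, 2} --b--> {0, 2}  [seen]
{1} --a--> {1}  [seen]
{1} --b--> {1}  [seen]
Reachable DFA states: {0}, ∅, {0, 2}, {1}.
{1, 3} is not among them.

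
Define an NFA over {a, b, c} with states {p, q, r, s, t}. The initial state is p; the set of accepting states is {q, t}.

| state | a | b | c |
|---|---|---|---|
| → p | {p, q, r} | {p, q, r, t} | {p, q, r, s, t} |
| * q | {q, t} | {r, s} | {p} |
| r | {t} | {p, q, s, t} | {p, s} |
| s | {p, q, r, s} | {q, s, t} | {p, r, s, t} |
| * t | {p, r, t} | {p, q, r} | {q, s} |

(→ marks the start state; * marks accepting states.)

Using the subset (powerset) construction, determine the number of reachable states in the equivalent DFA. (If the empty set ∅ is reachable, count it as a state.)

Start state of the DFA: {p}.
{p} --a--> {p, q, r}  [new]
{p} --b--> {p, q, r, t}  [new]
{p} --c--> {p, q, r, s, t}  [new]
{p, q, r} --a--> {p, q, r, t}  [seen]
{p, q, r} --b--> {p, q, r, s, t}  [seen]
{p, q, r} --c--> {p, q, r, s, t}  [seen]
{p, q, r, t} --a--> {p, q, r, t}  [seen]
{p, q, r, t} --b--> {p, q, r, s, t}  [seen]
{p, q, r, t} --c--> {p, q, r, s, t}  [seen]
{p, q, r, s, t} --a--> {p, q, r, s, t}  [seen]
{p, q, r, s, t} --b--> {p, q, r, s, t}  [seen]
{p, q, r, s, t} --c--> {p, q, r, s, t}  [seen]
Reachable DFA states: {p}, {p, q, r}, {p, q, r, t}, {p, q, r, s, t}.

4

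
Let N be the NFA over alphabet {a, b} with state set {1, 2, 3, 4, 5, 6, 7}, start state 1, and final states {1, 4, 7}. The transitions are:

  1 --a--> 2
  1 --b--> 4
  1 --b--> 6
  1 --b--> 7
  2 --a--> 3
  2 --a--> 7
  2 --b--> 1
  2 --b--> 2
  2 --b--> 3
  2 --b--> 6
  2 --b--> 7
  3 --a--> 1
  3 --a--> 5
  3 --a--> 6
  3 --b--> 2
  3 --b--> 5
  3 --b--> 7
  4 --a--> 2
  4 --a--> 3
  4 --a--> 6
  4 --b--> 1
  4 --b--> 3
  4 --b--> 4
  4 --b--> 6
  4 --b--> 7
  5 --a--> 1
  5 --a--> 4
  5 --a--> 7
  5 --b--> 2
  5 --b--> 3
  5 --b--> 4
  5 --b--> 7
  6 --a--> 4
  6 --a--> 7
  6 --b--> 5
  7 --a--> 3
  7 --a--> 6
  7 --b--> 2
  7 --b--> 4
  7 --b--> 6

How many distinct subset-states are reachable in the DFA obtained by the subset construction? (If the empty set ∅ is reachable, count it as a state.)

Start state of the DFA: {1}.
{1} --a--> {2}  [new]
{1} --b--> {4, 6, 7}  [new]
{2} --a--> {3, 7}  [new]
{2} --b--> {1, 2, 3, 6, 7}  [new]
{4, 6, 7} --a--> {2, 3, 4, 6, 7}  [new]
{4, 6, 7} --b--> {1, 2, 3, 4, 5, 6, 7}  [new]
{3, 7} --a--> {1, 3, 5, 6}  [new]
{3, 7} --b--> {2, 4, 5, 6, 7}  [new]
{1, 2, 3, 6, 7} --a--> {1, 2, 3, 4, 5, 6, 7}  [seen]
{1, 2, 3, 6, 7} --b--> {1, 2, 3, 4, 5, 6, 7}  [seen]
{2, 3, 4, 6, 7} --a--> {1, 2, 3, 4, 5, 6, 7}  [seen]
{2, 3, 4, 6, 7} --b--> {1, 2, 3, 4, 5, 6, 7}  [seen]
{1, 2, 3, 4, 5, 6, 7} --a--> {1, 2, 3, 4, 5, 6, 7}  [seen]
{1, 2, 3, 4, 5, 6, 7} --b--> {1, 2, 3, 4, 5, 6, 7}  [seen]
{1, 3, 5, 6} --a--> {1, 2, 4, 5, 6, 7}  [new]
{1, 3, 5, 6} --b--> {2, 3, 4, 5, 6, 7}  [new]
{2, 4, 5, 6, 7} --a--> {1, 2, 3, 4, 6, 7}  [new]
{2, 4, 5, 6, 7} --b--> {1, 2, 3, 4, 5, 6, 7}  [seen]
{1, 2, 4, 5, 6, 7} --a--> {1, 2, 3, 4, 6, 7}  [seen]
{1, 2, 4, 5, 6, 7} --b--> {1, 2, 3, 4, 5, 6, 7}  [seen]
{2, 3, 4, 5, 6, 7} --a--> {1, 2, 3, 4, 5, 6, 7}  [seen]
{2, 3, 4, 5, 6, 7} --b--> {1, 2, 3, 4, 5, 6, 7}  [seen]
{1, 2, 3, 4, 6, 7} --a--> {1, 2, 3, 4, 5, 6, 7}  [seen]
{1, 2, 3, 4, 6, 7} --b--> {1, 2, 3, 4, 5, 6, 7}  [seen]
Reachable DFA states: {1}, {2}, {4, 6, 7}, {3, 7}, {1, 2, 3, 6, 7}, {2, 3, 4, 6, 7}, {1, 2, 3, 4, 5, 6, 7}, {1, 3, 5, 6}, {2, 4, 5, 6, 7}, {1, 2, 4, 5, 6, 7}, {2, 3, 4, 5, 6, 7}, {1, 2, 3, 4, 6, 7}.

12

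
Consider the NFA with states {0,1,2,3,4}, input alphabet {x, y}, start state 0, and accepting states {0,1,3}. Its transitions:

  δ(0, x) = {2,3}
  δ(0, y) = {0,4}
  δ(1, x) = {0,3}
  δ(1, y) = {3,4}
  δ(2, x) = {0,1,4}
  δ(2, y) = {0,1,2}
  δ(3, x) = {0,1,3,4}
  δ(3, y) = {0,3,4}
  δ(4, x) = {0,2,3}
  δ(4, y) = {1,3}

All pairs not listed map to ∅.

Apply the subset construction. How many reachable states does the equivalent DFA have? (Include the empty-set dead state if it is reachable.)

6

Start state of the DFA: {0}.
{0} --x--> {2,3}  [new]
{0} --y--> {0,4}  [new]
{2,3} --x--> {0,1,3,4}  [new]
{2,3} --y--> {0,1,2,3,4}  [new]
{0,4} --x--> {0,2,3}  [new]
{0,4} --y--> {0,1,3,4}  [seen]
{0,1,3,4} --x--> {0,1,2,3,4}  [seen]
{0,1,3,4} --y--> {0,1,3,4}  [seen]
{0,1,2,3,4} --x--> {0,1,2,3,4}  [seen]
{0,1,2,3,4} --y--> {0,1,2,3,4}  [seen]
{0,2,3} --x--> {0,1,2,3,4}  [seen]
{0,2,3} --y--> {0,1,2,3,4}  [seen]
Reachable DFA states: {0}, {2,3}, {0,4}, {0,1,3,4}, {0,1,2,3,4}, {0,2,3}.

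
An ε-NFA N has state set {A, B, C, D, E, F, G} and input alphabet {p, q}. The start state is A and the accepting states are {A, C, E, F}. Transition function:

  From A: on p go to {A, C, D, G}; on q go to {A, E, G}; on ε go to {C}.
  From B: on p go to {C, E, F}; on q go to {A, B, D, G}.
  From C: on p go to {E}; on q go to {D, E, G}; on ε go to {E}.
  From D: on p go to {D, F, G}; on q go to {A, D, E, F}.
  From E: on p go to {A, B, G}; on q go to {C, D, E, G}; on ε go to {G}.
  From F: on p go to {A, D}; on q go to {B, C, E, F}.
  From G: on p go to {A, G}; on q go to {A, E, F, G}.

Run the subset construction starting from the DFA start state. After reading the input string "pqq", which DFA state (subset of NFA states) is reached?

Start: {A, C, E, G}.
δ(A,p) = {A, C, D, G}; δ(C,p) = {E}; δ(E,p) = {A, B, G}; δ(G,p) = {A, G}.
Union: {A, B, C, D, E, G}.
After p: {A, B, C, D, E, G}.
δ(A,q) = {A, E, G}; δ(B,q) = {A, B, D, G}; δ(C,q) = {D, E, G}; δ(D,q) = {A, D, E, F}; δ(E,q) = {C, D, E, G}; δ(G,q) = {A, E, F, G}.
Union: {A, B, C, D, E, F, G}.
After q: {A, B, C, D, E, F, G}.
δ(A,q) = {A, E, G}; δ(B,q) = {A, B, D, G}; δ(C,q) = {D, E, G}; δ(D,q) = {A, D, E, F}; δ(E,q) = {C, D, E, G}; δ(F,q) = {B, C, E, F}; δ(G,q) = {A, E, F, G}.
Union: {A, B, C, D, E, F, G}.
After q: {A, B, C, D, E, F, G}.

{A, B, C, D, E, F, G}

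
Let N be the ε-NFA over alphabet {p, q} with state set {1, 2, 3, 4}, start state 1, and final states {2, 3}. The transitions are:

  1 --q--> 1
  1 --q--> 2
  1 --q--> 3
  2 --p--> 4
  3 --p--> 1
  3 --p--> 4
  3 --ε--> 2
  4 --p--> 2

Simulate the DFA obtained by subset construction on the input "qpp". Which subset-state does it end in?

{2}

Start: {1}.
δ(1,q) = {1, 2, 3}.
Union: {1, 2, 3}.
After q: {1, 2, 3}.
δ(1,p) = ∅; δ(2,p) = {4}; δ(3,p) = {1, 4}.
Union: {1, 4}.
After p: {1, 4}.
δ(1,p) = ∅; δ(4,p) = {2}.
Union: {2}.
After p: {2}.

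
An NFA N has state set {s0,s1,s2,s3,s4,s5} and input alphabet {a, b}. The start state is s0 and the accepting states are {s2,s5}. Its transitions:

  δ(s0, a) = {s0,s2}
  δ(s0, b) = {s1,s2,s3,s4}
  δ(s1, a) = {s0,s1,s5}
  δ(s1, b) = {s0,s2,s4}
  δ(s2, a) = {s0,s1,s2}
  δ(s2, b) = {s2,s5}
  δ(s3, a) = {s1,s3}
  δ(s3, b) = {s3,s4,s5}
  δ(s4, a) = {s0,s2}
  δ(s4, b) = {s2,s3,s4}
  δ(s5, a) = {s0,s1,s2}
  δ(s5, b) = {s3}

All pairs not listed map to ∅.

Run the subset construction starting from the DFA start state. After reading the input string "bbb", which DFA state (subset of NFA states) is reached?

{s1,s2,s3,s4,s5}

Start: {s0}.
δ(s0,b) = {s1,s2,s3,s4}.
Union: {s1,s2,s3,s4}.
After b: {s1,s2,s3,s4}.
δ(s1,b) = {s0,s2,s4}; δ(s2,b) = {s2,s5}; δ(s3,b) = {s3,s4,s5}; δ(s4,b) = {s2,s3,s4}.
Union: {s0,s2,s3,s4,s5}.
After b: {s0,s2,s3,s4,s5}.
δ(s0,b) = {s1,s2,s3,s4}; δ(s2,b) = {s2,s5}; δ(s3,b) = {s3,s4,s5}; δ(s4,b) = {s2,s3,s4}; δ(s5,b) = {s3}.
Union: {s1,s2,s3,s4,s5}.
After b: {s1,s2,s3,s4,s5}.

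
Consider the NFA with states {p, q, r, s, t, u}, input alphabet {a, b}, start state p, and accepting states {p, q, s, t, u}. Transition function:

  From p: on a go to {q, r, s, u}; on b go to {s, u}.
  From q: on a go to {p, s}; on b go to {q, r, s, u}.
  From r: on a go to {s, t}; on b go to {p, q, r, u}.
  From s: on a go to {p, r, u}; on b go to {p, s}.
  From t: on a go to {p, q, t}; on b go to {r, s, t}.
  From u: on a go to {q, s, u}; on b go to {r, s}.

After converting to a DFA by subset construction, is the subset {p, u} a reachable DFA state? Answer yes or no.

no

Start state of the DFA: {p}.
{p} --a--> {q, r, s, u}  [new]
{p} --b--> {s, u}  [new]
{q, r, s, u} --a--> {p, q, r, s, t, u}  [new]
{q, r, s, u} --b--> {p, q, r, s, u}  [new]
{s, u} --a--> {p, q, r, s, u}  [seen]
{s, u} --b--> {p, r, s}  [new]
{p, q, r, s, t, u} --a--> {p, q, r, s, t, u}  [seen]
{p, q, r, s, t, u} --b--> {p, q, r, s, t, u}  [seen]
{p, q, r, s, u} --a--> {p, q, r, s, t, u}  [seen]
{p, q, r, s, u} --b--> {p, q, r, s, u}  [seen]
{p, r, s} --a--> {p, q, r, s, t, u}  [seen]
{p, r, s} --b--> {p, q, r, s, u}  [seen]
Reachable DFA states: {p}, {q, r, s, u}, {s, u}, {p, q, r, s, t, u}, {p, q, r, s, u}, {p, r, s}.
{p, u} is not among them.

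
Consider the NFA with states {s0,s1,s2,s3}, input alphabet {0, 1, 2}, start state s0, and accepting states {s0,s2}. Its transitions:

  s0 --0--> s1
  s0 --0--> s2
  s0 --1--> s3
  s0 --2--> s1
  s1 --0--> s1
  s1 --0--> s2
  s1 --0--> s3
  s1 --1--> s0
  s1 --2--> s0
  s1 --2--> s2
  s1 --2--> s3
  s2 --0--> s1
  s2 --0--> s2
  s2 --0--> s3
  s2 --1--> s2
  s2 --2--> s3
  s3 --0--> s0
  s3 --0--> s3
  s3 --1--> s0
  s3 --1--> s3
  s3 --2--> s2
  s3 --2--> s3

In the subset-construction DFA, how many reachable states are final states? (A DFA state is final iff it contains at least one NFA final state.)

8

Start state of the DFA: {s0}.
{s0} --0--> {s1,s2}  [new]
{s0} --1--> {s3}  [new]
{s0} --2--> {s1}  [new]
{s1,s2} --0--> {s1,s2,s3}  [new]
{s1,s2} --1--> {s0,s2}  [new]
{s1,s2} --2--> {s0,s2,s3}  [new]
{s3} --0--> {s0,s3}  [new]
{s3} --1--> {s0,s3}  [seen]
{s3} --2--> {s2,s3}  [new]
{s1} --0--> {s1,s2,s3}  [seen]
{s1} --1--> {s0}  [seen]
{s1} --2--> {s0,s2,s3}  [seen]
{s1,s2,s3} --0--> {s0,s1,s2,s3}  [new]
{s1,s2,s3} --1--> {s0,s2,s3}  [seen]
{s1,s2,s3} --2--> {s0,s2,s3}  [seen]
{s0,s2} --0--> {s1,s2,s3}  [seen]
{s0,s2} --1--> {s2,s3}  [seen]
{s0,s2} --2--> {s1,s3}  [new]
{s0,s2,s3} --0--> {s0,s1,s2,s3}  [seen]
{s0,s2,s3} --1--> {s0,s2,s3}  [seen]
{s0,s2,s3} --2--> {s1,s2,s3}  [seen]
{s0,s3} --0--> {s0,s1,s2,s3}  [seen]
{s0,s3} --1--> {s0,s3}  [seen]
{s0,s3} --2--> {s1,s2,s3}  [seen]
{s2,s3} --0--> {s0,s1,s2,s3}  [seen]
{s2,s3} --1--> {s0,s2,s3}  [seen]
{s2,s3} --2--> {s2,s3}  [seen]
{s0,s1,s2,s3} --0--> {s0,s1,s2,s3}  [seen]
{s0,s1,s2,s3} --1--> {s0,s2,s3}  [seen]
{s0,s1,s2,s3} --2--> {s0,s1,s2,s3}  [seen]
{s1,s3} --0--> {s0,s1,s2,s3}  [seen]
{s1,s3} --1--> {s0,s3}  [seen]
{s1,s3} --2--> {s0,s2,s3}  [seen]
Reachable DFA states: {s0}, {s1,s2}, {s3}, {s1}, {s1,s2,s3}, {s0,s2}, {s0,s2,s3}, {s0,s3}, {s2,s3}, {s0,s1,s2,s3}, {s1,s3}.
Accepting DFA states (contain an NFA accepting state): {s0}, {s1,s2}, {s1,s2,s3}, {s0,s2}, {s0,s2,s3}, {s0,s3}, {s2,s3}, {s0,s1,s2,s3}.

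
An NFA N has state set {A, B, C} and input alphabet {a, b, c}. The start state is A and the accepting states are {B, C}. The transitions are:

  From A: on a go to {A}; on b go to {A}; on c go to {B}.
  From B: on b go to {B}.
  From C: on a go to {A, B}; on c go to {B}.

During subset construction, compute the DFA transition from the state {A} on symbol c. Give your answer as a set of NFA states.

δ(A,c) = {B}.
Union: {B}.

{B}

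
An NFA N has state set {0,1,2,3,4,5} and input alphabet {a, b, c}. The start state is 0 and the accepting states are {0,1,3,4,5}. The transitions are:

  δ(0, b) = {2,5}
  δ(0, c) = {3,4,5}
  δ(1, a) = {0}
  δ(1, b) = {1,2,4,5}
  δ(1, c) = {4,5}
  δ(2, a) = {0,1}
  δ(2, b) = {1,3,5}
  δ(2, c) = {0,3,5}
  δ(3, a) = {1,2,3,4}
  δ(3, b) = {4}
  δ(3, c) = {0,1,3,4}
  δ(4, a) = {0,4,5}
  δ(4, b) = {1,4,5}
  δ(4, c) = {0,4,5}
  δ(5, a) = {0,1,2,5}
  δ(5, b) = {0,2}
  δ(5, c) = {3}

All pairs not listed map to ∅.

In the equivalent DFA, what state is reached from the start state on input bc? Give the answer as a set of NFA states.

Start: {0}.
δ(0,b) = {2,5}.
Union: {2,5}.
After b: {2,5}.
δ(2,c) = {0,3,5}; δ(5,c) = {3}.
Union: {0,3,5}.
After c: {0,3,5}.

{0,3,5}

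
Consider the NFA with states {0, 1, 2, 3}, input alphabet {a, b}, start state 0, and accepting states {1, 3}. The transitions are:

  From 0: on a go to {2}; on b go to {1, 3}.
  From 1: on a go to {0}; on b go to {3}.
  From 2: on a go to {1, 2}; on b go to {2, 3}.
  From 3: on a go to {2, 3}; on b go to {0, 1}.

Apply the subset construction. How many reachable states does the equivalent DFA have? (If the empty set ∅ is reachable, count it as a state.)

Start state of the DFA: {0}.
{0} --a--> {2}  [new]
{0} --b--> {1, 3}  [new]
{2} --a--> {1, 2}  [new]
{2} --b--> {2, 3}  [new]
{1, 3} --a--> {0, 2, 3}  [new]
{1, 3} --b--> {0, 1, 3}  [new]
{1, 2} --a--> {0, 1, 2}  [new]
{1, 2} --b--> {2, 3}  [seen]
{2, 3} --a--> {1, 2, 3}  [new]
{2, 3} --b--> {0, 1, 2, 3}  [new]
{0, 2, 3} --a--> {1, 2, 3}  [seen]
{0, 2, 3} --b--> {0, 1, 2, 3}  [seen]
{0, 1, 3} --a--> {0, 2, 3}  [seen]
{0, 1, 3} --b--> {0, 1, 3}  [seen]
{0, 1, 2} --a--> {0, 1, 2}  [seen]
{0, 1, 2} --b--> {1, 2, 3}  [seen]
{1, 2, 3} --a--> {0, 1, 2, 3}  [seen]
{1, 2, 3} --b--> {0, 1, 2, 3}  [seen]
{0, 1, 2, 3} --a--> {0, 1, 2, 3}  [seen]
{0, 1, 2, 3} --b--> {0, 1, 2, 3}  [seen]
Reachable DFA states: {0}, {2}, {1, 3}, {1, 2}, {2, 3}, {0, 2, 3}, {0, 1, 3}, {0, 1, 2}, {1, 2, 3}, {0, 1, 2, 3}.

10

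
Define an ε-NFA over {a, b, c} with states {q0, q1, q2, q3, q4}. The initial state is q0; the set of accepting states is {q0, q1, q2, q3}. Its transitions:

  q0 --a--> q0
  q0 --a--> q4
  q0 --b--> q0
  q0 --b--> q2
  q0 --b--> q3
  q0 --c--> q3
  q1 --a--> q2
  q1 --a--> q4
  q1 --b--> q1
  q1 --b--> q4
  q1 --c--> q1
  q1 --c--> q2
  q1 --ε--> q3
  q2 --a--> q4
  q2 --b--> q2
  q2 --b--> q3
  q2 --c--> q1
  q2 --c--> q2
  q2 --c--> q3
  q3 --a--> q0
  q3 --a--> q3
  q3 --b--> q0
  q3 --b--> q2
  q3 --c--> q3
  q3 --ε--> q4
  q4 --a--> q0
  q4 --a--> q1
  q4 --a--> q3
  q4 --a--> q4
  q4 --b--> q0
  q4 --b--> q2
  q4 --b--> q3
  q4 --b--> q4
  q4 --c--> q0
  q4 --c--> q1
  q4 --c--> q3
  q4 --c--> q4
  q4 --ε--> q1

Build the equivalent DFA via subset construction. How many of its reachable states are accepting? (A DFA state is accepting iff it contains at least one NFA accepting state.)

4

Start state of the DFA: {q0} (ε-closure of the NFA start).
{q0} --a--> {q0, q1, q3, q4}  [new]
{q0} --b--> {q0, q1, q2, q3, q4}  [new]
{q0} --c--> {q1, q3, q4}  [new]
{q0, q1, q3, q4} --a--> {q0, q1, q2, q3, q4}  [seen]
{q0, q1, q3, q4} --b--> {q0, q1, q2, q3, q4}  [seen]
{q0, q1, q3, q4} --c--> {q0, q1, q2, q3, q4}  [seen]
{q0, q1, q2, q3, q4} --a--> {q0, q1, q2, q3, q4}  [seen]
{q0, q1, q2, q3, q4} --b--> {q0, q1, q2, q3, q4}  [seen]
{q0, q1, q2, q3, q4} --c--> {q0, q1, q2, q3, q4}  [seen]
{q1, q3, q4} --a--> {q0, q1, q2, q3, q4}  [seen]
{q1, q3, q4} --b--> {q0, q1, q2, q3, q4}  [seen]
{q1, q3, q4} --c--> {q0, q1, q2, q3, q4}  [seen]
Reachable DFA states: {q0}, {q0, q1, q3, q4}, {q0, q1, q2, q3, q4}, {q1, q3, q4}.
Accepting DFA states (contain an NFA accepting state): {q0}, {q0, q1, q3, q4}, {q0, q1, q2, q3, q4}, {q1, q3, q4}.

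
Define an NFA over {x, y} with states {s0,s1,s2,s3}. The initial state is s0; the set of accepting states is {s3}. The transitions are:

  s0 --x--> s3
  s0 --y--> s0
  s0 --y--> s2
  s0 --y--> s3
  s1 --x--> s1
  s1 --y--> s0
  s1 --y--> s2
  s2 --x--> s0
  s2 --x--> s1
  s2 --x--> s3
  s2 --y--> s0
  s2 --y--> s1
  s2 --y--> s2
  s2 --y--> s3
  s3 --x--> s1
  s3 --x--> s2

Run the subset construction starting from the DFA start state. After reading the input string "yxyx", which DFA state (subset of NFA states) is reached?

Start: {s0}.
δ(s0,y) = {s0,s2,s3}.
Union: {s0,s2,s3}.
After y: {s0,s2,s3}.
δ(s0,x) = {s3}; δ(s2,x) = {s0,s1,s3}; δ(s3,x) = {s1,s2}.
Union: {s0,s1,s2,s3}.
After x: {s0,s1,s2,s3}.
δ(s0,y) = {s0,s2,s3}; δ(s1,y) = {s0,s2}; δ(s2,y) = {s0,s1,s2,s3}; δ(s3,y) = ∅.
Union: {s0,s1,s2,s3}.
After y: {s0,s1,s2,s3}.
δ(s0,x) = {s3}; δ(s1,x) = {s1}; δ(s2,x) = {s0,s1,s3}; δ(s3,x) = {s1,s2}.
Union: {s0,s1,s2,s3}.
After x: {s0,s1,s2,s3}.

{s0,s1,s2,s3}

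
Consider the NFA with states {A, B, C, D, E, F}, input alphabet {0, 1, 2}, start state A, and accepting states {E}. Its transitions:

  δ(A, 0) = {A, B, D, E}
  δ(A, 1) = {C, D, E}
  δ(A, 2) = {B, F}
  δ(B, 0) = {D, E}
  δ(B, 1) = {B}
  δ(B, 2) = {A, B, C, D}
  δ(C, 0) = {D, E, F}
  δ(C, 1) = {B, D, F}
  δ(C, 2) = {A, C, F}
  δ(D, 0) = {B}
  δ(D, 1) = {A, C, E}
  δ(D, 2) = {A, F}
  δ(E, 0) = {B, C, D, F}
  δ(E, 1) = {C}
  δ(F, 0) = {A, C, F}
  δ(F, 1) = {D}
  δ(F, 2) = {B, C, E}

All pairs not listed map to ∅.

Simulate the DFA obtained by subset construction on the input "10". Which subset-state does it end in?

Start: {A}.
δ(A,1) = {C, D, E}.
Union: {C, D, E}.
After 1: {C, D, E}.
δ(C,0) = {D, E, F}; δ(D,0) = {B}; δ(E,0) = {B, C, D, F}.
Union: {B, C, D, E, F}.
After 0: {B, C, D, E, F}.

{B, C, D, E, F}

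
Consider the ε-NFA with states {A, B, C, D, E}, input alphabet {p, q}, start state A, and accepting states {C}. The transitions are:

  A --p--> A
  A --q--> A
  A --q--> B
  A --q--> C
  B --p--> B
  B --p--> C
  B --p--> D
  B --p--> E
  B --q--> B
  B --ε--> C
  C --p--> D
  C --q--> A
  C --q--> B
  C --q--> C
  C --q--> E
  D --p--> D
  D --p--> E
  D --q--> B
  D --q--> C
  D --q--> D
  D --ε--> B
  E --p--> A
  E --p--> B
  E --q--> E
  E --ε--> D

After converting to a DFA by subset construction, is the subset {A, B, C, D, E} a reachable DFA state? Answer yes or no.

yes

Start state of the DFA: {A} (ε-closure of the NFA start).
{A} --p--> {A}  [seen]
{A} --q--> {A, B, C}  [new]
{A, B, C} --p--> {A, B, C, D, E}  [new]
{A, B, C} --q--> {A, B, C, D, E}  [seen]
{A, B, C, D, E} --p--> {A, B, C, D, E}  [seen]
{A, B, C, D, E} --q--> {A, B, C, D, E}  [seen]
Reachable DFA states: {A}, {A, B, C}, {A, B, C, D, E}.
{A, B, C, D, E} is among them.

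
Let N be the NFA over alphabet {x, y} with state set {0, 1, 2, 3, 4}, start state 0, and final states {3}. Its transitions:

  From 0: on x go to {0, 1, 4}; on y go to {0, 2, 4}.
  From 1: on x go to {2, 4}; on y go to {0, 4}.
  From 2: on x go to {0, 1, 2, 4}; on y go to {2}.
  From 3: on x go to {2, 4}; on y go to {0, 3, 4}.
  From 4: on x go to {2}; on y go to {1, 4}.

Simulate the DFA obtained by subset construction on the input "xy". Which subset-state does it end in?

Start: {0}.
δ(0,x) = {0, 1, 4}.
Union: {0, 1, 4}.
After x: {0, 1, 4}.
δ(0,y) = {0, 2, 4}; δ(1,y) = {0, 4}; δ(4,y) = {1, 4}.
Union: {0, 1, 2, 4}.
After y: {0, 1, 2, 4}.

{0, 1, 2, 4}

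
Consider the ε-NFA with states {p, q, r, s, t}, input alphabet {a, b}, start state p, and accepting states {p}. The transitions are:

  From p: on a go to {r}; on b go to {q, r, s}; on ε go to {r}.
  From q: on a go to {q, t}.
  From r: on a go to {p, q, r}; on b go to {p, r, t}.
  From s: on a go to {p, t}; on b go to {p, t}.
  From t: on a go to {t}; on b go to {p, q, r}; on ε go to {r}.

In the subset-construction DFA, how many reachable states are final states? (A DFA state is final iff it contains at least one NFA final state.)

4

Start state of the DFA: {p, r} (ε-closure of the NFA start).
{p, r} --a--> {p, q, r}  [new]
{p, r} --b--> {p, q, r, s, t}  [new]
{p, q, r} --a--> {p, q, r, t}  [new]
{p, q, r} --b--> {p, q, r, s, t}  [seen]
{p, q, r, s, t} --a--> {p, q, r, t}  [seen]
{p, q, r, s, t} --b--> {p, q, r, s, t}  [seen]
{p, q, r, t} --a--> {p, q, r, t}  [seen]
{p, q, r, t} --b--> {p, q, r, s, t}  [seen]
Reachable DFA states: {p, r}, {p, q, r}, {p, q, r, s, t}, {p, q, r, t}.
Accepting DFA states (contain an NFA accepting state): {p, r}, {p, q, r}, {p, q, r, s, t}, {p, q, r, t}.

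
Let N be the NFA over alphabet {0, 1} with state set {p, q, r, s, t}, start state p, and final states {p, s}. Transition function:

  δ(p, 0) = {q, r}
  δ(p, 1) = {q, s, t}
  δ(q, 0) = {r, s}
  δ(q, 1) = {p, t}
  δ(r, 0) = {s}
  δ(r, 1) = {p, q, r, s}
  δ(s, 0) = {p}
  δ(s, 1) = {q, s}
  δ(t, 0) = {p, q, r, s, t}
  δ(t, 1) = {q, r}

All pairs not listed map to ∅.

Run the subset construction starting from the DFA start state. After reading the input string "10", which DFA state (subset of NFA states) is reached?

Start: {p}.
δ(p,1) = {q, s, t}.
Union: {q, s, t}.
After 1: {q, s, t}.
δ(q,0) = {r, s}; δ(s,0) = {p}; δ(t,0) = {p, q, r, s, t}.
Union: {p, q, r, s, t}.
After 0: {p, q, r, s, t}.

{p, q, r, s, t}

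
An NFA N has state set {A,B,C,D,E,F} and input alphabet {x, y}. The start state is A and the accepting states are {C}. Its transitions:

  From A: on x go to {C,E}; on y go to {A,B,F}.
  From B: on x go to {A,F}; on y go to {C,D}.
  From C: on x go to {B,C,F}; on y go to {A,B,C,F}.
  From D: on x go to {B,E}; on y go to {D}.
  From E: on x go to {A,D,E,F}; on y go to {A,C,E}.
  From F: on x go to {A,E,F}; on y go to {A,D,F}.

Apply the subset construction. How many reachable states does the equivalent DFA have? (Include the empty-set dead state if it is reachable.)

Start state of the DFA: {A}.
{A} --x--> {C,E}  [new]
{A} --y--> {A,B,F}  [new]
{C,E} --x--> {A,B,C,D,E,F}  [new]
{C,E} --y--> {A,B,C,E,F}  [new]
{A,B,F} --x--> {A,C,E,F}  [new]
{A,B,F} --y--> {A,B,C,D,F}  [new]
{A,B,C,D,E,F} --x--> {A,B,C,D,E,F}  [seen]
{A,B,C,D,E,F} --y--> {A,B,C,D,E,F}  [seen]
{A,B,C,E,F} --x--> {A,B,C,D,E,F}  [seen]
{A,B,C,E,F} --y--> {A,B,C,D,E,F}  [seen]
{A,C,E,F} --x--> {A,B,C,D,E,F}  [seen]
{A,C,E,F} --y--> {A,B,C,D,E,F}  [seen]
{A,B,C,D,F} --x--> {A,B,C,E,F}  [seen]
{A,B,C,D,F} --y--> {A,B,C,D,F}  [seen]
Reachable DFA states: {A}, {C,E}, {A,B,F}, {A,B,C,D,E,F}, {A,B,C,E,F}, {A,C,E,F}, {A,B,C,D,F}.

7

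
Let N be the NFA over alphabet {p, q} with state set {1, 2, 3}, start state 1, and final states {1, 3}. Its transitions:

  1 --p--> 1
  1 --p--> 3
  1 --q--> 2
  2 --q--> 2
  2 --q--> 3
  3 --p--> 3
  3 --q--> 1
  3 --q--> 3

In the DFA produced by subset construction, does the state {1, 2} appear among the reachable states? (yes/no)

Start state of the DFA: {1}.
{1} --p--> {1, 3}  [new]
{1} --q--> {2}  [new]
{1, 3} --p--> {1, 3}  [seen]
{1, 3} --q--> {1, 2, 3}  [new]
{2} --p--> ∅  [new]
{2} --q--> {2, 3}  [new]
{1, 2, 3} --p--> {1, 3}  [seen]
{1, 2, 3} --q--> {1, 2, 3}  [seen]
∅ --p--> ∅  [seen]
∅ --q--> ∅  [seen]
{2, 3} --p--> {3}  [new]
{2, 3} --q--> {1, 2, 3}  [seen]
{3} --p--> {3}  [seen]
{3} --q--> {1, 3}  [seen]
Reachable DFA states: {1}, {1, 3}, {2}, {1, 2, 3}, ∅, {2, 3}, {3}.
{1, 2} is not among them.

no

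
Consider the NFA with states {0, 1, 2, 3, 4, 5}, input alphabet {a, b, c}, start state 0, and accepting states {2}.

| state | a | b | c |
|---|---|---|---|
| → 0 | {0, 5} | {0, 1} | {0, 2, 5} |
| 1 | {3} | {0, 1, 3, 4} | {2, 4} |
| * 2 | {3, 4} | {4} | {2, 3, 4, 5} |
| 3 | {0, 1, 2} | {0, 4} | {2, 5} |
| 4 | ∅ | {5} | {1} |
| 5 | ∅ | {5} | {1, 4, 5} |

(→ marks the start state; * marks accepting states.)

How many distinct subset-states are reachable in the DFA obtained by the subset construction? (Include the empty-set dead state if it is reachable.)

Start state of the DFA: {0}.
{0} --a--> {0, 5}  [new]
{0} --b--> {0, 1}  [new]
{0} --c--> {0, 2, 5}  [new]
{0, 5} --a--> {0, 5}  [seen]
{0, 5} --b--> {0, 1, 5}  [new]
{0, 5} --c--> {0, 1, 2, 4, 5}  [new]
{0, 1} --a--> {0, 3, 5}  [new]
{0, 1} --b--> {0, 1, 3, 4}  [new]
{0, 1} --c--> {0, 2, 4, 5}  [new]
{0, 2, 5} --a--> {0, 3, 4, 5}  [new]
{0, 2, 5} --b--> {0, 1, 4, 5}  [new]
{0, 2, 5} --c--> {0, 1, 2, 3, 4, 5}  [new]
{0, 1, 5} --a--> {0, 3, 5}  [seen]
{0, 1, 5} --b--> {0, 1, 3, 4, 5}  [new]
{0, 1, 5} --c--> {0, 1, 2, 4, 5}  [seen]
{0, 1, 2, 4, 5} --a--> {0, 3, 4, 5}  [seen]
{0, 1, 2, 4, 5} --b--> {0, 1, 3, 4, 5}  [seen]
{0, 1, 2, 4, 5} --c--> {0, 1, 2, 3, 4, 5}  [seen]
{0, 3, 5} --a--> {0, 1, 2, 5}  [new]
{0, 3, 5} --b--> {0, 1, 4, 5}  [seen]
{0, 3, 5} --c--> {0, 1, 2, 4, 5}  [seen]
{0, 1, 3, 4} --a--> {0, 1, 2, 3, 5}  [new]
{0, 1, 3, 4} --b--> {0, 1, 3, 4, 5}  [seen]
{0, 1, 3, 4} --c--> {0, 1, 2, 4, 5}  [seen]
{0, 2, 4, 5} --a--> {0, 3, 4, 5}  [seen]
{0, 2, 4, 5} --b--> {0, 1, 4, 5}  [seen]
{0, 2, 4, 5} --c--> {0, 1, 2, 3, 4, 5}  [seen]
{0, 3, 4, 5} --a--> {0, 1, 2, 5}  [seen]
{0, 3, 4, 5} --b--> {0, 1, 4, 5}  [seen]
{0, 3, 4, 5} --c--> {0, 1, 2, 4, 5}  [seen]
{0, 1, 4, 5} --a--> {0, 3, 5}  [seen]
{0, 1, 4, 5} --b--> {0, 1, 3, 4, 5}  [seen]
{0, 1, 4, 5} --c--> {0, 1, 2, 4, 5}  [seen]
{0, 1, 2, 3, 4, 5} --a--> {0, 1, 2, 3, 4, 5}  [seen]
{0, 1, 2, 3, 4, 5} --b--> {0, 1, 3, 4, 5}  [seen]
{0, 1, 2, 3, 4, 5} --c--> {0, 1, 2, 3, 4, 5}  [seen]
{0, 1, 3, 4, 5} --a--> {0, 1, 2, 3, 5}  [seen]
{0, 1, 3, 4, 5} --b--> {0, 1, 3, 4, 5}  [seen]
{0, 1, 3, 4, 5} --c--> {0, 1, 2, 4, 5}  [seen]
{0, 1, 2, 5} --a--> {0, 3, 4, 5}  [seen]
{0, 1, 2, 5} --b--> {0, 1, 3, 4, 5}  [seen]
{0, 1, 2, 5} --c--> {0, 1, 2, 3, 4, 5}  [seen]
{0, 1, 2, 3, 5} --a--> {0, 1, 2, 3, 4, 5}  [seen]
{0, 1, 2, 3, 5} --b--> {0, 1, 3, 4, 5}  [seen]
{0, 1, 2, 3, 5} --c--> {0, 1, 2, 3, 4, 5}  [seen]
Reachable DFA states: {0}, {0, 5}, {0, 1}, {0, 2, 5}, {0, 1, 5}, {0, 1, 2, 4, 5}, {0, 3, 5}, {0, 1, 3, 4}, {0, 2, 4, 5}, {0, 3, 4, 5}, {0, 1, 4, 5}, {0, 1, 2, 3, 4, 5}, {0, 1, 3, 4, 5}, {0, 1, 2, 5}, {0, 1, 2, 3, 5}.

15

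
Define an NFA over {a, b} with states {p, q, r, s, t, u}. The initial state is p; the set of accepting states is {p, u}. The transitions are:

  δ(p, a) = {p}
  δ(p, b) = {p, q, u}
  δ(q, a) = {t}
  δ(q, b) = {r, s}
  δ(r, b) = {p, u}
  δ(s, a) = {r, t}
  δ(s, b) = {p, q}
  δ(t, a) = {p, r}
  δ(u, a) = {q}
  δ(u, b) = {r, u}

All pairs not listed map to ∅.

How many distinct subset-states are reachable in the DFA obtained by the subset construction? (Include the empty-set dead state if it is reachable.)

7

Start state of the DFA: {p}.
{p} --a--> {p}  [seen]
{p} --b--> {p, q, u}  [new]
{p, q, u} --a--> {p, q, t}  [new]
{p, q, u} --b--> {p, q, r, s, u}  [new]
{p, q, t} --a--> {p, r, t}  [new]
{p, q, t} --b--> {p, q, r, s, u}  [seen]
{p, q, r, s, u} --a--> {p, q, r, t}  [new]
{p, q, r, s, u} --b--> {p, q, r, s, u}  [seen]
{p, r, t} --a--> {p, r}  [new]
{p, r, t} --b--> {p, q, u}  [seen]
{p, q, r, t} --a--> {p, r, t}  [seen]
{p, q, r, t} --b--> {p, q, r, s, u}  [seen]
{p, r} --a--> {p}  [seen]
{p, r} --b--> {p, q, u}  [seen]
Reachable DFA states: {p}, {p, q, u}, {p, q, t}, {p, q, r, s, u}, {p, r, t}, {p, q, r, t}, {p, r}.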